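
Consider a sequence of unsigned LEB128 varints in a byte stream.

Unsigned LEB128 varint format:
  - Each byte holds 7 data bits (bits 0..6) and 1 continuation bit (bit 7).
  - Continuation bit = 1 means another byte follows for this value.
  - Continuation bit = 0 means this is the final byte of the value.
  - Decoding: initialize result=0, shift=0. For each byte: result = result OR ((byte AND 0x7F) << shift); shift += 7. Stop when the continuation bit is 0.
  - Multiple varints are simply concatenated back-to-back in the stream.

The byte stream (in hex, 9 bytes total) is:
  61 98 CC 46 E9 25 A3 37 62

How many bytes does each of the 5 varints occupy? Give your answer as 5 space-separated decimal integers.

  byte[0]=0x61 cont=0 payload=0x61=97: acc |= 97<<0 -> acc=97 shift=7 [end]
Varint 1: bytes[0:1] = 61 -> value 97 (1 byte(s))
  byte[1]=0x98 cont=1 payload=0x18=24: acc |= 24<<0 -> acc=24 shift=7
  byte[2]=0xCC cont=1 payload=0x4C=76: acc |= 76<<7 -> acc=9752 shift=14
  byte[3]=0x46 cont=0 payload=0x46=70: acc |= 70<<14 -> acc=1156632 shift=21 [end]
Varint 2: bytes[1:4] = 98 CC 46 -> value 1156632 (3 byte(s))
  byte[4]=0xE9 cont=1 payload=0x69=105: acc |= 105<<0 -> acc=105 shift=7
  byte[5]=0x25 cont=0 payload=0x25=37: acc |= 37<<7 -> acc=4841 shift=14 [end]
Varint 3: bytes[4:6] = E9 25 -> value 4841 (2 byte(s))
  byte[6]=0xA3 cont=1 payload=0x23=35: acc |= 35<<0 -> acc=35 shift=7
  byte[7]=0x37 cont=0 payload=0x37=55: acc |= 55<<7 -> acc=7075 shift=14 [end]
Varint 4: bytes[6:8] = A3 37 -> value 7075 (2 byte(s))
  byte[8]=0x62 cont=0 payload=0x62=98: acc |= 98<<0 -> acc=98 shift=7 [end]
Varint 5: bytes[8:9] = 62 -> value 98 (1 byte(s))

Answer: 1 3 2 2 1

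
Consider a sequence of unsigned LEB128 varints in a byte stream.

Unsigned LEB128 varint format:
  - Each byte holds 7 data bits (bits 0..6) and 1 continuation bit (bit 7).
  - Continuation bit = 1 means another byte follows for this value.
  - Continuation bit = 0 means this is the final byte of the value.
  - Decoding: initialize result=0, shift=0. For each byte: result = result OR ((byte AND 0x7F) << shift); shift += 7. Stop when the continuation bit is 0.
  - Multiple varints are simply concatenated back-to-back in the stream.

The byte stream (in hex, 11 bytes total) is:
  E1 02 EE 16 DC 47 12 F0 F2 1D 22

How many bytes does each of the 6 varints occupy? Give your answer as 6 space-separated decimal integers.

Answer: 2 2 2 1 3 1

Derivation:
  byte[0]=0xE1 cont=1 payload=0x61=97: acc |= 97<<0 -> acc=97 shift=7
  byte[1]=0x02 cont=0 payload=0x02=2: acc |= 2<<7 -> acc=353 shift=14 [end]
Varint 1: bytes[0:2] = E1 02 -> value 353 (2 byte(s))
  byte[2]=0xEE cont=1 payload=0x6E=110: acc |= 110<<0 -> acc=110 shift=7
  byte[3]=0x16 cont=0 payload=0x16=22: acc |= 22<<7 -> acc=2926 shift=14 [end]
Varint 2: bytes[2:4] = EE 16 -> value 2926 (2 byte(s))
  byte[4]=0xDC cont=1 payload=0x5C=92: acc |= 92<<0 -> acc=92 shift=7
  byte[5]=0x47 cont=0 payload=0x47=71: acc |= 71<<7 -> acc=9180 shift=14 [end]
Varint 3: bytes[4:6] = DC 47 -> value 9180 (2 byte(s))
  byte[6]=0x12 cont=0 payload=0x12=18: acc |= 18<<0 -> acc=18 shift=7 [end]
Varint 4: bytes[6:7] = 12 -> value 18 (1 byte(s))
  byte[7]=0xF0 cont=1 payload=0x70=112: acc |= 112<<0 -> acc=112 shift=7
  byte[8]=0xF2 cont=1 payload=0x72=114: acc |= 114<<7 -> acc=14704 shift=14
  byte[9]=0x1D cont=0 payload=0x1D=29: acc |= 29<<14 -> acc=489840 shift=21 [end]
Varint 5: bytes[7:10] = F0 F2 1D -> value 489840 (3 byte(s))
  byte[10]=0x22 cont=0 payload=0x22=34: acc |= 34<<0 -> acc=34 shift=7 [end]
Varint 6: bytes[10:11] = 22 -> value 34 (1 byte(s))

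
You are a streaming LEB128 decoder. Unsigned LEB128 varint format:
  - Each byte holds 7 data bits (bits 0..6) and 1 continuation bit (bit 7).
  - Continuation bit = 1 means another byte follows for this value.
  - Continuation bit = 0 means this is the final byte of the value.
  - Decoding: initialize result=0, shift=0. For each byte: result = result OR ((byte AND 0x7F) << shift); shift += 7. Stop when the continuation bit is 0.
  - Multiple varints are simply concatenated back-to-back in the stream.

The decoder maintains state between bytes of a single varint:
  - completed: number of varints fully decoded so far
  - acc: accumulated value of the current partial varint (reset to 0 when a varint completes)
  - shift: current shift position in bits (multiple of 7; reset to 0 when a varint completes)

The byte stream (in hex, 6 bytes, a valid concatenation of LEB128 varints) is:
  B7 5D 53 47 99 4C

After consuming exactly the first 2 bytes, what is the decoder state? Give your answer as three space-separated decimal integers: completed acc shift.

Answer: 1 0 0

Derivation:
byte[0]=0xB7 cont=1 payload=0x37: acc |= 55<<0 -> completed=0 acc=55 shift=7
byte[1]=0x5D cont=0 payload=0x5D: varint #1 complete (value=11959); reset -> completed=1 acc=0 shift=0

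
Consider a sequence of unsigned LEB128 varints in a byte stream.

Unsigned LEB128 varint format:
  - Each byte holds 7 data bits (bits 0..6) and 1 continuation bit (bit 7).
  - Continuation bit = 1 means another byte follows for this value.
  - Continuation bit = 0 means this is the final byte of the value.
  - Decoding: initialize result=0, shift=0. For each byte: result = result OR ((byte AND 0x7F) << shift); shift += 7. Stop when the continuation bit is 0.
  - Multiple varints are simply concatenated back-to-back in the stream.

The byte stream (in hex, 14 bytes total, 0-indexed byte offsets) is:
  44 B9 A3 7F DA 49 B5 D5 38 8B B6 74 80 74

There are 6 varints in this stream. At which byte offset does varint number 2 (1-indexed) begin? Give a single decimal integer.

  byte[0]=0x44 cont=0 payload=0x44=68: acc |= 68<<0 -> acc=68 shift=7 [end]
Varint 1: bytes[0:1] = 44 -> value 68 (1 byte(s))
  byte[1]=0xB9 cont=1 payload=0x39=57: acc |= 57<<0 -> acc=57 shift=7
  byte[2]=0xA3 cont=1 payload=0x23=35: acc |= 35<<7 -> acc=4537 shift=14
  byte[3]=0x7F cont=0 payload=0x7F=127: acc |= 127<<14 -> acc=2085305 shift=21 [end]
Varint 2: bytes[1:4] = B9 A3 7F -> value 2085305 (3 byte(s))
  byte[4]=0xDA cont=1 payload=0x5A=90: acc |= 90<<0 -> acc=90 shift=7
  byte[5]=0x49 cont=0 payload=0x49=73: acc |= 73<<7 -> acc=9434 shift=14 [end]
Varint 3: bytes[4:6] = DA 49 -> value 9434 (2 byte(s))
  byte[6]=0xB5 cont=1 payload=0x35=53: acc |= 53<<0 -> acc=53 shift=7
  byte[7]=0xD5 cont=1 payload=0x55=85: acc |= 85<<7 -> acc=10933 shift=14
  byte[8]=0x38 cont=0 payload=0x38=56: acc |= 56<<14 -> acc=928437 shift=21 [end]
Varint 4: bytes[6:9] = B5 D5 38 -> value 928437 (3 byte(s))
  byte[9]=0x8B cont=1 payload=0x0B=11: acc |= 11<<0 -> acc=11 shift=7
  byte[10]=0xB6 cont=1 payload=0x36=54: acc |= 54<<7 -> acc=6923 shift=14
  byte[11]=0x74 cont=0 payload=0x74=116: acc |= 116<<14 -> acc=1907467 shift=21 [end]
Varint 5: bytes[9:12] = 8B B6 74 -> value 1907467 (3 byte(s))
  byte[12]=0x80 cont=1 payload=0x00=0: acc |= 0<<0 -> acc=0 shift=7
  byte[13]=0x74 cont=0 payload=0x74=116: acc |= 116<<7 -> acc=14848 shift=14 [end]
Varint 6: bytes[12:14] = 80 74 -> value 14848 (2 byte(s))

Answer: 1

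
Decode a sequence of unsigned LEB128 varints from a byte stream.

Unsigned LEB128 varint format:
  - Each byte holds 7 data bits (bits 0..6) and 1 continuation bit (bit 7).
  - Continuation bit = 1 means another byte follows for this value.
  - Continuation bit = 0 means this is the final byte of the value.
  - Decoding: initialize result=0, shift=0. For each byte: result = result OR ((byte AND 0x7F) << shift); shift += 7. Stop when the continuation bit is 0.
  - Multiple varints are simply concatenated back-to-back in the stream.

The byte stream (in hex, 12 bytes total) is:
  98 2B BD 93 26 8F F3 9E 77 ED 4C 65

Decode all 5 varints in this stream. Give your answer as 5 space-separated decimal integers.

Answer: 5528 625085 250067343 9837 101

Derivation:
  byte[0]=0x98 cont=1 payload=0x18=24: acc |= 24<<0 -> acc=24 shift=7
  byte[1]=0x2B cont=0 payload=0x2B=43: acc |= 43<<7 -> acc=5528 shift=14 [end]
Varint 1: bytes[0:2] = 98 2B -> value 5528 (2 byte(s))
  byte[2]=0xBD cont=1 payload=0x3D=61: acc |= 61<<0 -> acc=61 shift=7
  byte[3]=0x93 cont=1 payload=0x13=19: acc |= 19<<7 -> acc=2493 shift=14
  byte[4]=0x26 cont=0 payload=0x26=38: acc |= 38<<14 -> acc=625085 shift=21 [end]
Varint 2: bytes[2:5] = BD 93 26 -> value 625085 (3 byte(s))
  byte[5]=0x8F cont=1 payload=0x0F=15: acc |= 15<<0 -> acc=15 shift=7
  byte[6]=0xF3 cont=1 payload=0x73=115: acc |= 115<<7 -> acc=14735 shift=14
  byte[7]=0x9E cont=1 payload=0x1E=30: acc |= 30<<14 -> acc=506255 shift=21
  byte[8]=0x77 cont=0 payload=0x77=119: acc |= 119<<21 -> acc=250067343 shift=28 [end]
Varint 3: bytes[5:9] = 8F F3 9E 77 -> value 250067343 (4 byte(s))
  byte[9]=0xED cont=1 payload=0x6D=109: acc |= 109<<0 -> acc=109 shift=7
  byte[10]=0x4C cont=0 payload=0x4C=76: acc |= 76<<7 -> acc=9837 shift=14 [end]
Varint 4: bytes[9:11] = ED 4C -> value 9837 (2 byte(s))
  byte[11]=0x65 cont=0 payload=0x65=101: acc |= 101<<0 -> acc=101 shift=7 [end]
Varint 5: bytes[11:12] = 65 -> value 101 (1 byte(s))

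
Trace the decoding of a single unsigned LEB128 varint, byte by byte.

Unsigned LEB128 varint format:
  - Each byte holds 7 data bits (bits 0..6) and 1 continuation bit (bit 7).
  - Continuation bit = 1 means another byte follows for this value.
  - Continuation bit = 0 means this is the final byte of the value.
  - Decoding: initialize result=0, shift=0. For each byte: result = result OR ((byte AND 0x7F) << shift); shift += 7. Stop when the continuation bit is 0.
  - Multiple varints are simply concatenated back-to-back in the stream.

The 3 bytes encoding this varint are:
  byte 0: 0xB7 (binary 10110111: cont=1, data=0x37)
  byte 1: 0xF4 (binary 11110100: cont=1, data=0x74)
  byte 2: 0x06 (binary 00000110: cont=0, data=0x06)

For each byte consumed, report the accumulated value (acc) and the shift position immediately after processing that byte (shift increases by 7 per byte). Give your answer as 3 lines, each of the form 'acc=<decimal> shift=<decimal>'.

byte 0=0xB7: payload=0x37=55, contrib = 55<<0 = 55; acc -> 55, shift -> 7
byte 1=0xF4: payload=0x74=116, contrib = 116<<7 = 14848; acc -> 14903, shift -> 14
byte 2=0x06: payload=0x06=6, contrib = 6<<14 = 98304; acc -> 113207, shift -> 21

Answer: acc=55 shift=7
acc=14903 shift=14
acc=113207 shift=21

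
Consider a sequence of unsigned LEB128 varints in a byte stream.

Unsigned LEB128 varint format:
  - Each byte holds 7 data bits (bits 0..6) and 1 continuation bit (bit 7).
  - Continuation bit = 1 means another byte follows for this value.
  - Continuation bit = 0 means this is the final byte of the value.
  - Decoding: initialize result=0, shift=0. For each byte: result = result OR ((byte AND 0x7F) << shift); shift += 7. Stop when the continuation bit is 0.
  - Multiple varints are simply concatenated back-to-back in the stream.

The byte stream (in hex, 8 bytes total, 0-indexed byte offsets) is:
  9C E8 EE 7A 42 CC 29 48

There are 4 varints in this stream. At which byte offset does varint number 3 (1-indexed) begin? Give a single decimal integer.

  byte[0]=0x9C cont=1 payload=0x1C=28: acc |= 28<<0 -> acc=28 shift=7
  byte[1]=0xE8 cont=1 payload=0x68=104: acc |= 104<<7 -> acc=13340 shift=14
  byte[2]=0xEE cont=1 payload=0x6E=110: acc |= 110<<14 -> acc=1815580 shift=21
  byte[3]=0x7A cont=0 payload=0x7A=122: acc |= 122<<21 -> acc=257668124 shift=28 [end]
Varint 1: bytes[0:4] = 9C E8 EE 7A -> value 257668124 (4 byte(s))
  byte[4]=0x42 cont=0 payload=0x42=66: acc |= 66<<0 -> acc=66 shift=7 [end]
Varint 2: bytes[4:5] = 42 -> value 66 (1 byte(s))
  byte[5]=0xCC cont=1 payload=0x4C=76: acc |= 76<<0 -> acc=76 shift=7
  byte[6]=0x29 cont=0 payload=0x29=41: acc |= 41<<7 -> acc=5324 shift=14 [end]
Varint 3: bytes[5:7] = CC 29 -> value 5324 (2 byte(s))
  byte[7]=0x48 cont=0 payload=0x48=72: acc |= 72<<0 -> acc=72 shift=7 [end]
Varint 4: bytes[7:8] = 48 -> value 72 (1 byte(s))

Answer: 5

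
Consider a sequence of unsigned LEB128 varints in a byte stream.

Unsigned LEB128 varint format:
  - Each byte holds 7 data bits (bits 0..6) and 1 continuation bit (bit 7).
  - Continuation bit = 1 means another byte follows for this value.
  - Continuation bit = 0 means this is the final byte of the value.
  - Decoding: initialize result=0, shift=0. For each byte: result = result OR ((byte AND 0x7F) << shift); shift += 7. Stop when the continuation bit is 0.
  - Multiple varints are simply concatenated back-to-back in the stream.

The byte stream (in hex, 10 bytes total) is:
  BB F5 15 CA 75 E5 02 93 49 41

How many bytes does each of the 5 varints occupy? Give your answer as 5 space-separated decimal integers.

Answer: 3 2 2 2 1

Derivation:
  byte[0]=0xBB cont=1 payload=0x3B=59: acc |= 59<<0 -> acc=59 shift=7
  byte[1]=0xF5 cont=1 payload=0x75=117: acc |= 117<<7 -> acc=15035 shift=14
  byte[2]=0x15 cont=0 payload=0x15=21: acc |= 21<<14 -> acc=359099 shift=21 [end]
Varint 1: bytes[0:3] = BB F5 15 -> value 359099 (3 byte(s))
  byte[3]=0xCA cont=1 payload=0x4A=74: acc |= 74<<0 -> acc=74 shift=7
  byte[4]=0x75 cont=0 payload=0x75=117: acc |= 117<<7 -> acc=15050 shift=14 [end]
Varint 2: bytes[3:5] = CA 75 -> value 15050 (2 byte(s))
  byte[5]=0xE5 cont=1 payload=0x65=101: acc |= 101<<0 -> acc=101 shift=7
  byte[6]=0x02 cont=0 payload=0x02=2: acc |= 2<<7 -> acc=357 shift=14 [end]
Varint 3: bytes[5:7] = E5 02 -> value 357 (2 byte(s))
  byte[7]=0x93 cont=1 payload=0x13=19: acc |= 19<<0 -> acc=19 shift=7
  byte[8]=0x49 cont=0 payload=0x49=73: acc |= 73<<7 -> acc=9363 shift=14 [end]
Varint 4: bytes[7:9] = 93 49 -> value 9363 (2 byte(s))
  byte[9]=0x41 cont=0 payload=0x41=65: acc |= 65<<0 -> acc=65 shift=7 [end]
Varint 5: bytes[9:10] = 41 -> value 65 (1 byte(s))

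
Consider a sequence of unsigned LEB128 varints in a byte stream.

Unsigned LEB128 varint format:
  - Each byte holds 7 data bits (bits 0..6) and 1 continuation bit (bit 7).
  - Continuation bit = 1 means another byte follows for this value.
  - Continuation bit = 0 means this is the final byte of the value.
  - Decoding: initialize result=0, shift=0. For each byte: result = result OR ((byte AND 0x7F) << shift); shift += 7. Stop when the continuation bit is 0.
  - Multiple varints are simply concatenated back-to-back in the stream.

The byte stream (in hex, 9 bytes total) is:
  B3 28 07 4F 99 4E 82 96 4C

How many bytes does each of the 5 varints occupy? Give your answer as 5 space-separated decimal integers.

  byte[0]=0xB3 cont=1 payload=0x33=51: acc |= 51<<0 -> acc=51 shift=7
  byte[1]=0x28 cont=0 payload=0x28=40: acc |= 40<<7 -> acc=5171 shift=14 [end]
Varint 1: bytes[0:2] = B3 28 -> value 5171 (2 byte(s))
  byte[2]=0x07 cont=0 payload=0x07=7: acc |= 7<<0 -> acc=7 shift=7 [end]
Varint 2: bytes[2:3] = 07 -> value 7 (1 byte(s))
  byte[3]=0x4F cont=0 payload=0x4F=79: acc |= 79<<0 -> acc=79 shift=7 [end]
Varint 3: bytes[3:4] = 4F -> value 79 (1 byte(s))
  byte[4]=0x99 cont=1 payload=0x19=25: acc |= 25<<0 -> acc=25 shift=7
  byte[5]=0x4E cont=0 payload=0x4E=78: acc |= 78<<7 -> acc=10009 shift=14 [end]
Varint 4: bytes[4:6] = 99 4E -> value 10009 (2 byte(s))
  byte[6]=0x82 cont=1 payload=0x02=2: acc |= 2<<0 -> acc=2 shift=7
  byte[7]=0x96 cont=1 payload=0x16=22: acc |= 22<<7 -> acc=2818 shift=14
  byte[8]=0x4C cont=0 payload=0x4C=76: acc |= 76<<14 -> acc=1248002 shift=21 [end]
Varint 5: bytes[6:9] = 82 96 4C -> value 1248002 (3 byte(s))

Answer: 2 1 1 2 3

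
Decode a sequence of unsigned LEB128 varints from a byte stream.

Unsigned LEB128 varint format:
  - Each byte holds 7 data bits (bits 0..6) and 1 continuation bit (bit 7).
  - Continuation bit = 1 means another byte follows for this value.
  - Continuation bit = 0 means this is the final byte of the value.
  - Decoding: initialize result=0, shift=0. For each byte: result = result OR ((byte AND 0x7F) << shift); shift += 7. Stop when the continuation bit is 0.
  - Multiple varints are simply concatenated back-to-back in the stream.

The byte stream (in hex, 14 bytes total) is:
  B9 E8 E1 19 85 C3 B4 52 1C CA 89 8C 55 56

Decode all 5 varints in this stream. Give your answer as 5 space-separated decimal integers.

  byte[0]=0xB9 cont=1 payload=0x39=57: acc |= 57<<0 -> acc=57 shift=7
  byte[1]=0xE8 cont=1 payload=0x68=104: acc |= 104<<7 -> acc=13369 shift=14
  byte[2]=0xE1 cont=1 payload=0x61=97: acc |= 97<<14 -> acc=1602617 shift=21
  byte[3]=0x19 cont=0 payload=0x19=25: acc |= 25<<21 -> acc=54031417 shift=28 [end]
Varint 1: bytes[0:4] = B9 E8 E1 19 -> value 54031417 (4 byte(s))
  byte[4]=0x85 cont=1 payload=0x05=5: acc |= 5<<0 -> acc=5 shift=7
  byte[5]=0xC3 cont=1 payload=0x43=67: acc |= 67<<7 -> acc=8581 shift=14
  byte[6]=0xB4 cont=1 payload=0x34=52: acc |= 52<<14 -> acc=860549 shift=21
  byte[7]=0x52 cont=0 payload=0x52=82: acc |= 82<<21 -> acc=172827013 shift=28 [end]
Varint 2: bytes[4:8] = 85 C3 B4 52 -> value 172827013 (4 byte(s))
  byte[8]=0x1C cont=0 payload=0x1C=28: acc |= 28<<0 -> acc=28 shift=7 [end]
Varint 3: bytes[8:9] = 1C -> value 28 (1 byte(s))
  byte[9]=0xCA cont=1 payload=0x4A=74: acc |= 74<<0 -> acc=74 shift=7
  byte[10]=0x89 cont=1 payload=0x09=9: acc |= 9<<7 -> acc=1226 shift=14
  byte[11]=0x8C cont=1 payload=0x0C=12: acc |= 12<<14 -> acc=197834 shift=21
  byte[12]=0x55 cont=0 payload=0x55=85: acc |= 85<<21 -> acc=178455754 shift=28 [end]
Varint 4: bytes[9:13] = CA 89 8C 55 -> value 178455754 (4 byte(s))
  byte[13]=0x56 cont=0 payload=0x56=86: acc |= 86<<0 -> acc=86 shift=7 [end]
Varint 5: bytes[13:14] = 56 -> value 86 (1 byte(s))

Answer: 54031417 172827013 28 178455754 86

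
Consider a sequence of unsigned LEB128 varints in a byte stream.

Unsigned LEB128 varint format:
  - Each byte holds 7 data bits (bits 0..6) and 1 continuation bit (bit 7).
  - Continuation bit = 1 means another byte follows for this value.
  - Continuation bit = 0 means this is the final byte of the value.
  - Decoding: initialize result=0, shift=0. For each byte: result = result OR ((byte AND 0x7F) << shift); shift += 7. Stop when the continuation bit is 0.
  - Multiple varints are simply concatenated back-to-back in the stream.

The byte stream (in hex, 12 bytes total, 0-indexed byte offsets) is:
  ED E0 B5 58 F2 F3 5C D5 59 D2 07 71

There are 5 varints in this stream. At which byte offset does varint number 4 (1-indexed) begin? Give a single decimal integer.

Answer: 9

Derivation:
  byte[0]=0xED cont=1 payload=0x6D=109: acc |= 109<<0 -> acc=109 shift=7
  byte[1]=0xE0 cont=1 payload=0x60=96: acc |= 96<<7 -> acc=12397 shift=14
  byte[2]=0xB5 cont=1 payload=0x35=53: acc |= 53<<14 -> acc=880749 shift=21
  byte[3]=0x58 cont=0 payload=0x58=88: acc |= 88<<21 -> acc=185430125 shift=28 [end]
Varint 1: bytes[0:4] = ED E0 B5 58 -> value 185430125 (4 byte(s))
  byte[4]=0xF2 cont=1 payload=0x72=114: acc |= 114<<0 -> acc=114 shift=7
  byte[5]=0xF3 cont=1 payload=0x73=115: acc |= 115<<7 -> acc=14834 shift=14
  byte[6]=0x5C cont=0 payload=0x5C=92: acc |= 92<<14 -> acc=1522162 shift=21 [end]
Varint 2: bytes[4:7] = F2 F3 5C -> value 1522162 (3 byte(s))
  byte[7]=0xD5 cont=1 payload=0x55=85: acc |= 85<<0 -> acc=85 shift=7
  byte[8]=0x59 cont=0 payload=0x59=89: acc |= 89<<7 -> acc=11477 shift=14 [end]
Varint 3: bytes[7:9] = D5 59 -> value 11477 (2 byte(s))
  byte[9]=0xD2 cont=1 payload=0x52=82: acc |= 82<<0 -> acc=82 shift=7
  byte[10]=0x07 cont=0 payload=0x07=7: acc |= 7<<7 -> acc=978 shift=14 [end]
Varint 4: bytes[9:11] = D2 07 -> value 978 (2 byte(s))
  byte[11]=0x71 cont=0 payload=0x71=113: acc |= 113<<0 -> acc=113 shift=7 [end]
Varint 5: bytes[11:12] = 71 -> value 113 (1 byte(s))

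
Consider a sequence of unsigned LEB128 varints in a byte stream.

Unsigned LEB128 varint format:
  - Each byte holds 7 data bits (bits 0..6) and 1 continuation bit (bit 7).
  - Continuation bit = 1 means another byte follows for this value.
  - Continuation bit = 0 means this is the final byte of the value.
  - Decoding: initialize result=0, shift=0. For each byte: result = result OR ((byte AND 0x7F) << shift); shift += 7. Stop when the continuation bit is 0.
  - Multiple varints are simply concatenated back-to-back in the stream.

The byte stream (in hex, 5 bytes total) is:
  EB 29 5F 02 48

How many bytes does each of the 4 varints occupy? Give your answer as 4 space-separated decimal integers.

Answer: 2 1 1 1

Derivation:
  byte[0]=0xEB cont=1 payload=0x6B=107: acc |= 107<<0 -> acc=107 shift=7
  byte[1]=0x29 cont=0 payload=0x29=41: acc |= 41<<7 -> acc=5355 shift=14 [end]
Varint 1: bytes[0:2] = EB 29 -> value 5355 (2 byte(s))
  byte[2]=0x5F cont=0 payload=0x5F=95: acc |= 95<<0 -> acc=95 shift=7 [end]
Varint 2: bytes[2:3] = 5F -> value 95 (1 byte(s))
  byte[3]=0x02 cont=0 payload=0x02=2: acc |= 2<<0 -> acc=2 shift=7 [end]
Varint 3: bytes[3:4] = 02 -> value 2 (1 byte(s))
  byte[4]=0x48 cont=0 payload=0x48=72: acc |= 72<<0 -> acc=72 shift=7 [end]
Varint 4: bytes[4:5] = 48 -> value 72 (1 byte(s))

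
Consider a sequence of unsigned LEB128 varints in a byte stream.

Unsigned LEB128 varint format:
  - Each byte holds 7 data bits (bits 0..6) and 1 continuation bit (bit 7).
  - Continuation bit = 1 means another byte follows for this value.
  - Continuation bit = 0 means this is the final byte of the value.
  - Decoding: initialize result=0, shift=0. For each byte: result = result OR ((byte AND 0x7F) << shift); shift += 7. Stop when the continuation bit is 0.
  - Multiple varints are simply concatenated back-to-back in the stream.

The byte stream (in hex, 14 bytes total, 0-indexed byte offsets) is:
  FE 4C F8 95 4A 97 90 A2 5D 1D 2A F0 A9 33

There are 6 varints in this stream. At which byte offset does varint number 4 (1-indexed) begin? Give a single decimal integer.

  byte[0]=0xFE cont=1 payload=0x7E=126: acc |= 126<<0 -> acc=126 shift=7
  byte[1]=0x4C cont=0 payload=0x4C=76: acc |= 76<<7 -> acc=9854 shift=14 [end]
Varint 1: bytes[0:2] = FE 4C -> value 9854 (2 byte(s))
  byte[2]=0xF8 cont=1 payload=0x78=120: acc |= 120<<0 -> acc=120 shift=7
  byte[3]=0x95 cont=1 payload=0x15=21: acc |= 21<<7 -> acc=2808 shift=14
  byte[4]=0x4A cont=0 payload=0x4A=74: acc |= 74<<14 -> acc=1215224 shift=21 [end]
Varint 2: bytes[2:5] = F8 95 4A -> value 1215224 (3 byte(s))
  byte[5]=0x97 cont=1 payload=0x17=23: acc |= 23<<0 -> acc=23 shift=7
  byte[6]=0x90 cont=1 payload=0x10=16: acc |= 16<<7 -> acc=2071 shift=14
  byte[7]=0xA2 cont=1 payload=0x22=34: acc |= 34<<14 -> acc=559127 shift=21
  byte[8]=0x5D cont=0 payload=0x5D=93: acc |= 93<<21 -> acc=195594263 shift=28 [end]
Varint 3: bytes[5:9] = 97 90 A2 5D -> value 195594263 (4 byte(s))
  byte[9]=0x1D cont=0 payload=0x1D=29: acc |= 29<<0 -> acc=29 shift=7 [end]
Varint 4: bytes[9:10] = 1D -> value 29 (1 byte(s))
  byte[10]=0x2A cont=0 payload=0x2A=42: acc |= 42<<0 -> acc=42 shift=7 [end]
Varint 5: bytes[10:11] = 2A -> value 42 (1 byte(s))
  byte[11]=0xF0 cont=1 payload=0x70=112: acc |= 112<<0 -> acc=112 shift=7
  byte[12]=0xA9 cont=1 payload=0x29=41: acc |= 41<<7 -> acc=5360 shift=14
  byte[13]=0x33 cont=0 payload=0x33=51: acc |= 51<<14 -> acc=840944 shift=21 [end]
Varint 6: bytes[11:14] = F0 A9 33 -> value 840944 (3 byte(s))

Answer: 9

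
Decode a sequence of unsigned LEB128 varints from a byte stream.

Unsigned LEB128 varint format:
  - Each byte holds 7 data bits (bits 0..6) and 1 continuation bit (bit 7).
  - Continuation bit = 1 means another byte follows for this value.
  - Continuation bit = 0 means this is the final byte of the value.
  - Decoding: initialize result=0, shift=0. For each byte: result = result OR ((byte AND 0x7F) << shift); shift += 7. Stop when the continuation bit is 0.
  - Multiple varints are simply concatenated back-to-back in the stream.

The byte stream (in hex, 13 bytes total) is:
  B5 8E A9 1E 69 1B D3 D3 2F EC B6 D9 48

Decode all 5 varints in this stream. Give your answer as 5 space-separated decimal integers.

  byte[0]=0xB5 cont=1 payload=0x35=53: acc |= 53<<0 -> acc=53 shift=7
  byte[1]=0x8E cont=1 payload=0x0E=14: acc |= 14<<7 -> acc=1845 shift=14
  byte[2]=0xA9 cont=1 payload=0x29=41: acc |= 41<<14 -> acc=673589 shift=21
  byte[3]=0x1E cont=0 payload=0x1E=30: acc |= 30<<21 -> acc=63588149 shift=28 [end]
Varint 1: bytes[0:4] = B5 8E A9 1E -> value 63588149 (4 byte(s))
  byte[4]=0x69 cont=0 payload=0x69=105: acc |= 105<<0 -> acc=105 shift=7 [end]
Varint 2: bytes[4:5] = 69 -> value 105 (1 byte(s))
  byte[5]=0x1B cont=0 payload=0x1B=27: acc |= 27<<0 -> acc=27 shift=7 [end]
Varint 3: bytes[5:6] = 1B -> value 27 (1 byte(s))
  byte[6]=0xD3 cont=1 payload=0x53=83: acc |= 83<<0 -> acc=83 shift=7
  byte[7]=0xD3 cont=1 payload=0x53=83: acc |= 83<<7 -> acc=10707 shift=14
  byte[8]=0x2F cont=0 payload=0x2F=47: acc |= 47<<14 -> acc=780755 shift=21 [end]
Varint 4: bytes[6:9] = D3 D3 2F -> value 780755 (3 byte(s))
  byte[9]=0xEC cont=1 payload=0x6C=108: acc |= 108<<0 -> acc=108 shift=7
  byte[10]=0xB6 cont=1 payload=0x36=54: acc |= 54<<7 -> acc=7020 shift=14
  byte[11]=0xD9 cont=1 payload=0x59=89: acc |= 89<<14 -> acc=1465196 shift=21
  byte[12]=0x48 cont=0 payload=0x48=72: acc |= 72<<21 -> acc=152460140 shift=28 [end]
Varint 5: bytes[9:13] = EC B6 D9 48 -> value 152460140 (4 byte(s))

Answer: 63588149 105 27 780755 152460140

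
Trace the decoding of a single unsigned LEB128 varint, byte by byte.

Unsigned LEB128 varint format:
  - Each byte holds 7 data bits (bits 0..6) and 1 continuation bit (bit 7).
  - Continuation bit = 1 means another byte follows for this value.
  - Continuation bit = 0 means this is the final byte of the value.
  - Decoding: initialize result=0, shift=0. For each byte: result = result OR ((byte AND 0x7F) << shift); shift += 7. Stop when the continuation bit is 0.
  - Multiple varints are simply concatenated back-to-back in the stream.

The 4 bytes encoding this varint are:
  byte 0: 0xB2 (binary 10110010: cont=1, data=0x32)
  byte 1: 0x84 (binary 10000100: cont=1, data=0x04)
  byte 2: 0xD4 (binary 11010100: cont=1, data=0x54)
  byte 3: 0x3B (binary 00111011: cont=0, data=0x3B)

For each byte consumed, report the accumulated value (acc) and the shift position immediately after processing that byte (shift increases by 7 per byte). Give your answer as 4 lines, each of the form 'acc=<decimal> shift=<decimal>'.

byte 0=0xB2: payload=0x32=50, contrib = 50<<0 = 50; acc -> 50, shift -> 7
byte 1=0x84: payload=0x04=4, contrib = 4<<7 = 512; acc -> 562, shift -> 14
byte 2=0xD4: payload=0x54=84, contrib = 84<<14 = 1376256; acc -> 1376818, shift -> 21
byte 3=0x3B: payload=0x3B=59, contrib = 59<<21 = 123731968; acc -> 125108786, shift -> 28

Answer: acc=50 shift=7
acc=562 shift=14
acc=1376818 shift=21
acc=125108786 shift=28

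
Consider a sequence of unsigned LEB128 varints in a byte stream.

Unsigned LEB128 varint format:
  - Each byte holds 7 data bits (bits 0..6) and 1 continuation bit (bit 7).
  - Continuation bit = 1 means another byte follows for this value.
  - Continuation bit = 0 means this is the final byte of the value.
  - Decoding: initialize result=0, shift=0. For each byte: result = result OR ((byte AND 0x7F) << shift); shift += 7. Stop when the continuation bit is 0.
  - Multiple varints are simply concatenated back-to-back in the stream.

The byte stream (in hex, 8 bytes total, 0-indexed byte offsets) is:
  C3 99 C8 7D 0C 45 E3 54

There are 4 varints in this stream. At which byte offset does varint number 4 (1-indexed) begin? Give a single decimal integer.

  byte[0]=0xC3 cont=1 payload=0x43=67: acc |= 67<<0 -> acc=67 shift=7
  byte[1]=0x99 cont=1 payload=0x19=25: acc |= 25<<7 -> acc=3267 shift=14
  byte[2]=0xC8 cont=1 payload=0x48=72: acc |= 72<<14 -> acc=1182915 shift=21
  byte[3]=0x7D cont=0 payload=0x7D=125: acc |= 125<<21 -> acc=263326915 shift=28 [end]
Varint 1: bytes[0:4] = C3 99 C8 7D -> value 263326915 (4 byte(s))
  byte[4]=0x0C cont=0 payload=0x0C=12: acc |= 12<<0 -> acc=12 shift=7 [end]
Varint 2: bytes[4:5] = 0C -> value 12 (1 byte(s))
  byte[5]=0x45 cont=0 payload=0x45=69: acc |= 69<<0 -> acc=69 shift=7 [end]
Varint 3: bytes[5:6] = 45 -> value 69 (1 byte(s))
  byte[6]=0xE3 cont=1 payload=0x63=99: acc |= 99<<0 -> acc=99 shift=7
  byte[7]=0x54 cont=0 payload=0x54=84: acc |= 84<<7 -> acc=10851 shift=14 [end]
Varint 4: bytes[6:8] = E3 54 -> value 10851 (2 byte(s))

Answer: 6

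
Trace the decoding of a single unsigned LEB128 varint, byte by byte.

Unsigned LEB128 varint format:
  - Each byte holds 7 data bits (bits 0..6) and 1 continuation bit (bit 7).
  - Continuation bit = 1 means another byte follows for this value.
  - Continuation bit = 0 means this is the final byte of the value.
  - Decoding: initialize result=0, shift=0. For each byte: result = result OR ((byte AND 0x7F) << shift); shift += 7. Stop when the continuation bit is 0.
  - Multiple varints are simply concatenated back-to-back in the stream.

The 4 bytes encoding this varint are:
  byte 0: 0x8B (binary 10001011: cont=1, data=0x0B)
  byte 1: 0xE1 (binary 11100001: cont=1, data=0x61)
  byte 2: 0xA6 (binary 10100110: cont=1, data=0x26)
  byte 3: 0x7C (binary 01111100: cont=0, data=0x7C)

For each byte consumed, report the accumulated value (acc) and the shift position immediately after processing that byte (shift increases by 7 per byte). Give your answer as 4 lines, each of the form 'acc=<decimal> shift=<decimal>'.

Answer: acc=11 shift=7
acc=12427 shift=14
acc=635019 shift=21
acc=260681867 shift=28

Derivation:
byte 0=0x8B: payload=0x0B=11, contrib = 11<<0 = 11; acc -> 11, shift -> 7
byte 1=0xE1: payload=0x61=97, contrib = 97<<7 = 12416; acc -> 12427, shift -> 14
byte 2=0xA6: payload=0x26=38, contrib = 38<<14 = 622592; acc -> 635019, shift -> 21
byte 3=0x7C: payload=0x7C=124, contrib = 124<<21 = 260046848; acc -> 260681867, shift -> 28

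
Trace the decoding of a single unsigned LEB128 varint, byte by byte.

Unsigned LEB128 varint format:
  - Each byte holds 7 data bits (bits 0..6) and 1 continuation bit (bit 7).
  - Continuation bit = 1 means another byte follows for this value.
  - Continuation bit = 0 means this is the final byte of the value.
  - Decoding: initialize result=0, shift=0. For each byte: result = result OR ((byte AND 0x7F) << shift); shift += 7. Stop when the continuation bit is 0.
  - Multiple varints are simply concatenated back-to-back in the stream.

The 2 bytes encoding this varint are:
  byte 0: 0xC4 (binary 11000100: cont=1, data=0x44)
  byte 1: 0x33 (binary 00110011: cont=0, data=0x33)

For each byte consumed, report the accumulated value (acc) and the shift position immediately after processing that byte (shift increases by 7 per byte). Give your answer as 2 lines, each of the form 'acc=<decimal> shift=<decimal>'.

byte 0=0xC4: payload=0x44=68, contrib = 68<<0 = 68; acc -> 68, shift -> 7
byte 1=0x33: payload=0x33=51, contrib = 51<<7 = 6528; acc -> 6596, shift -> 14

Answer: acc=68 shift=7
acc=6596 shift=14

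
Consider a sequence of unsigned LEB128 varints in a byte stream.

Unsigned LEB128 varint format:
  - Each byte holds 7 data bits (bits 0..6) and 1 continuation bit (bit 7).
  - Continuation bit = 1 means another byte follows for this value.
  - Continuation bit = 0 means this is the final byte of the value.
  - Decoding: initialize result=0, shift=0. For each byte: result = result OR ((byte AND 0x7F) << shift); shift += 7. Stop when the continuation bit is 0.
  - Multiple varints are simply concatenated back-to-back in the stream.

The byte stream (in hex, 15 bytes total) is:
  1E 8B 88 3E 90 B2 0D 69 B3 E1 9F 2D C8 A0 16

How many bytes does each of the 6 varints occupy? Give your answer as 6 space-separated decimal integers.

  byte[0]=0x1E cont=0 payload=0x1E=30: acc |= 30<<0 -> acc=30 shift=7 [end]
Varint 1: bytes[0:1] = 1E -> value 30 (1 byte(s))
  byte[1]=0x8B cont=1 payload=0x0B=11: acc |= 11<<0 -> acc=11 shift=7
  byte[2]=0x88 cont=1 payload=0x08=8: acc |= 8<<7 -> acc=1035 shift=14
  byte[3]=0x3E cont=0 payload=0x3E=62: acc |= 62<<14 -> acc=1016843 shift=21 [end]
Varint 2: bytes[1:4] = 8B 88 3E -> value 1016843 (3 byte(s))
  byte[4]=0x90 cont=1 payload=0x10=16: acc |= 16<<0 -> acc=16 shift=7
  byte[5]=0xB2 cont=1 payload=0x32=50: acc |= 50<<7 -> acc=6416 shift=14
  byte[6]=0x0D cont=0 payload=0x0D=13: acc |= 13<<14 -> acc=219408 shift=21 [end]
Varint 3: bytes[4:7] = 90 B2 0D -> value 219408 (3 byte(s))
  byte[7]=0x69 cont=0 payload=0x69=105: acc |= 105<<0 -> acc=105 shift=7 [end]
Varint 4: bytes[7:8] = 69 -> value 105 (1 byte(s))
  byte[8]=0xB3 cont=1 payload=0x33=51: acc |= 51<<0 -> acc=51 shift=7
  byte[9]=0xE1 cont=1 payload=0x61=97: acc |= 97<<7 -> acc=12467 shift=14
  byte[10]=0x9F cont=1 payload=0x1F=31: acc |= 31<<14 -> acc=520371 shift=21
  byte[11]=0x2D cont=0 payload=0x2D=45: acc |= 45<<21 -> acc=94892211 shift=28 [end]
Varint 5: bytes[8:12] = B3 E1 9F 2D -> value 94892211 (4 byte(s))
  byte[12]=0xC8 cont=1 payload=0x48=72: acc |= 72<<0 -> acc=72 shift=7
  byte[13]=0xA0 cont=1 payload=0x20=32: acc |= 32<<7 -> acc=4168 shift=14
  byte[14]=0x16 cont=0 payload=0x16=22: acc |= 22<<14 -> acc=364616 shift=21 [end]
Varint 6: bytes[12:15] = C8 A0 16 -> value 364616 (3 byte(s))

Answer: 1 3 3 1 4 3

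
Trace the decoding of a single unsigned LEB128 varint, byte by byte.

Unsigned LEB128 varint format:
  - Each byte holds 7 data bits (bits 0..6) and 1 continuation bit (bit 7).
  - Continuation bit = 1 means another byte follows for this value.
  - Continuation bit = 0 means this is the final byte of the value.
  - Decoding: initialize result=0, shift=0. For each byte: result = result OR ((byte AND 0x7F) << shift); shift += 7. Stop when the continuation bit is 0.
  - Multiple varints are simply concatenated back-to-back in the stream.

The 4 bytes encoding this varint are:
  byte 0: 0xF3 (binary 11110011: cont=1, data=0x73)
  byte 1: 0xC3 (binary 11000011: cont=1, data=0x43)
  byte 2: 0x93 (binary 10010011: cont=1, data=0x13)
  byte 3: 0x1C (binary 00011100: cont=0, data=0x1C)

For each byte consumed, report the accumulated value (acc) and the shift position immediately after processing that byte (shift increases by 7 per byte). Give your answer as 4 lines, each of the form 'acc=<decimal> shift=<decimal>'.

byte 0=0xF3: payload=0x73=115, contrib = 115<<0 = 115; acc -> 115, shift -> 7
byte 1=0xC3: payload=0x43=67, contrib = 67<<7 = 8576; acc -> 8691, shift -> 14
byte 2=0x93: payload=0x13=19, contrib = 19<<14 = 311296; acc -> 319987, shift -> 21
byte 3=0x1C: payload=0x1C=28, contrib = 28<<21 = 58720256; acc -> 59040243, shift -> 28

Answer: acc=115 shift=7
acc=8691 shift=14
acc=319987 shift=21
acc=59040243 shift=28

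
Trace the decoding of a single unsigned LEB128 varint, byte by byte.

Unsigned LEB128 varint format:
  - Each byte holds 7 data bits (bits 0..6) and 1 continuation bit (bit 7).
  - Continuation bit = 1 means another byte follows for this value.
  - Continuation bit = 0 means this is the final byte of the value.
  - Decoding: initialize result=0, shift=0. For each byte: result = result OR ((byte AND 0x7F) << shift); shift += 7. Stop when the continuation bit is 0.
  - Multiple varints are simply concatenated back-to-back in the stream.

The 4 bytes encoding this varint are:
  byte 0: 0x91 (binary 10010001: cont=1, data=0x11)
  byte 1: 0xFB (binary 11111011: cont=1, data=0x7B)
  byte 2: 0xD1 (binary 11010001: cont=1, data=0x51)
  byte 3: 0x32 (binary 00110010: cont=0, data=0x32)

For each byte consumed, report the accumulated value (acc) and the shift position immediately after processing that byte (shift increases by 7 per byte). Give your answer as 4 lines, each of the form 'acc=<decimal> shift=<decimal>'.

byte 0=0x91: payload=0x11=17, contrib = 17<<0 = 17; acc -> 17, shift -> 7
byte 1=0xFB: payload=0x7B=123, contrib = 123<<7 = 15744; acc -> 15761, shift -> 14
byte 2=0xD1: payload=0x51=81, contrib = 81<<14 = 1327104; acc -> 1342865, shift -> 21
byte 3=0x32: payload=0x32=50, contrib = 50<<21 = 104857600; acc -> 106200465, shift -> 28

Answer: acc=17 shift=7
acc=15761 shift=14
acc=1342865 shift=21
acc=106200465 shift=28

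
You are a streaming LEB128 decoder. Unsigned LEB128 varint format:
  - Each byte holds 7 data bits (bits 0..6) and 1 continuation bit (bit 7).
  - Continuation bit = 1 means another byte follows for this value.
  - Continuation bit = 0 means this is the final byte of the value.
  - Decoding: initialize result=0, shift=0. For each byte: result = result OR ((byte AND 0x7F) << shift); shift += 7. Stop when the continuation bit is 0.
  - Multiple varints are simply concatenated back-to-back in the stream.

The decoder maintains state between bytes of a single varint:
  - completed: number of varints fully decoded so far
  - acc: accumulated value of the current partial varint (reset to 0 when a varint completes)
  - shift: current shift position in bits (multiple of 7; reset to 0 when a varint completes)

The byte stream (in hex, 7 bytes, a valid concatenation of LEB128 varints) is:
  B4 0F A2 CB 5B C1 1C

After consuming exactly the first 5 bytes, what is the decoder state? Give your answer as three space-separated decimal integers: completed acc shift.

Answer: 2 0 0

Derivation:
byte[0]=0xB4 cont=1 payload=0x34: acc |= 52<<0 -> completed=0 acc=52 shift=7
byte[1]=0x0F cont=0 payload=0x0F: varint #1 complete (value=1972); reset -> completed=1 acc=0 shift=0
byte[2]=0xA2 cont=1 payload=0x22: acc |= 34<<0 -> completed=1 acc=34 shift=7
byte[3]=0xCB cont=1 payload=0x4B: acc |= 75<<7 -> completed=1 acc=9634 shift=14
byte[4]=0x5B cont=0 payload=0x5B: varint #2 complete (value=1500578); reset -> completed=2 acc=0 shift=0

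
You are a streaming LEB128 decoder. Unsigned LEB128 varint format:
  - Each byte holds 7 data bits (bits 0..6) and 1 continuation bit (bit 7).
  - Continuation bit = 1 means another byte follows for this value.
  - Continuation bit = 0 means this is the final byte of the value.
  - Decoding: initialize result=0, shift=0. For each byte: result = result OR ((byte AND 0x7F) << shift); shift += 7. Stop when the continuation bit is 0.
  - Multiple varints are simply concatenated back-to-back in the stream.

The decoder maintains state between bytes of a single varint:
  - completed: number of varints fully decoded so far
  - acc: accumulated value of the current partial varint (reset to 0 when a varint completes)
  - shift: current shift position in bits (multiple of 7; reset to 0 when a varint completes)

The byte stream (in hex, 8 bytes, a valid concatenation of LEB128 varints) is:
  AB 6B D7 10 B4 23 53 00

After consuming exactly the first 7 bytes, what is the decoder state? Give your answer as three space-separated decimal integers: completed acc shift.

byte[0]=0xAB cont=1 payload=0x2B: acc |= 43<<0 -> completed=0 acc=43 shift=7
byte[1]=0x6B cont=0 payload=0x6B: varint #1 complete (value=13739); reset -> completed=1 acc=0 shift=0
byte[2]=0xD7 cont=1 payload=0x57: acc |= 87<<0 -> completed=1 acc=87 shift=7
byte[3]=0x10 cont=0 payload=0x10: varint #2 complete (value=2135); reset -> completed=2 acc=0 shift=0
byte[4]=0xB4 cont=1 payload=0x34: acc |= 52<<0 -> completed=2 acc=52 shift=7
byte[5]=0x23 cont=0 payload=0x23: varint #3 complete (value=4532); reset -> completed=3 acc=0 shift=0
byte[6]=0x53 cont=0 payload=0x53: varint #4 complete (value=83); reset -> completed=4 acc=0 shift=0

Answer: 4 0 0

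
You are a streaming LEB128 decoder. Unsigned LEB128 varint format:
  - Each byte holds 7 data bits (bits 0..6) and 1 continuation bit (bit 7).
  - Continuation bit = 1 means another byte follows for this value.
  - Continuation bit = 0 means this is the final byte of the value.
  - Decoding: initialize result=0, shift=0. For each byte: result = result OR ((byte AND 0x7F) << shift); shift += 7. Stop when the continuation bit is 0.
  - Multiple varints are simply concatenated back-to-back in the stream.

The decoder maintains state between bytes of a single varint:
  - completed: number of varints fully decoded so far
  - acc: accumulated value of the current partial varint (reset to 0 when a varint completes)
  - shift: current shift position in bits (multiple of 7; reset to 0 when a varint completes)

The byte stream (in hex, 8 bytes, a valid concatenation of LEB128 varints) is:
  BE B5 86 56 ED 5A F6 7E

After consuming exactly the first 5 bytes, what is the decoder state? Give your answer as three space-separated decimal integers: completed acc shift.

byte[0]=0xBE cont=1 payload=0x3E: acc |= 62<<0 -> completed=0 acc=62 shift=7
byte[1]=0xB5 cont=1 payload=0x35: acc |= 53<<7 -> completed=0 acc=6846 shift=14
byte[2]=0x86 cont=1 payload=0x06: acc |= 6<<14 -> completed=0 acc=105150 shift=21
byte[3]=0x56 cont=0 payload=0x56: varint #1 complete (value=180460222); reset -> completed=1 acc=0 shift=0
byte[4]=0xED cont=1 payload=0x6D: acc |= 109<<0 -> completed=1 acc=109 shift=7

Answer: 1 109 7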